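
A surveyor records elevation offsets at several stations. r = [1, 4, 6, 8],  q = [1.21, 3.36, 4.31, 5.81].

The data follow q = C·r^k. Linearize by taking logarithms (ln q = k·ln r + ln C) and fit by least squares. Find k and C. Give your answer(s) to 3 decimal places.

With ln qᵢ as the transformed response and ln rᵢ as the regressor:
Σln r = 5.2575, Σ(ln r)² = 9.4563, Σln q = 4.6231, Σln r·ln q = 7.9567.
Equations: 9.4563·k + 5.2575·ln C = 7.9567;  5.2575·k + 4·ln C = 4.6231.
Slope k = (n·Σln r·ln q − Σln r·Σln q)/(n·Σ(ln r)² − (Σln r)²) = (4·7.9567 − 5.2575·4.6231)/10.1839 = 0.73852; ln C = (Σln q − k·Σln r)/n = 0.18508, so C = exp(0.18508) = 1.20332.

k = 0.739, C = 1.203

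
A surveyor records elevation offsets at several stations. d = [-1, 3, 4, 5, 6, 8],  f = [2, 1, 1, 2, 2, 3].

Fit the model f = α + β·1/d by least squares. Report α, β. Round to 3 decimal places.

MᵀM·[α, β]ᵀ = Mᵀf reads: 6·α + (3/40)·β = 11;  (3/40)·α + (18101/14400)·β = -37/120.
det = 6·(18101/14400) − (3/40)² = 1447/192.
α = (11·(18101/14400) − (3/40)·(-37/120))/(1447/192) = 199444/108525; β = (6·(-37/120) − (3/40)·11)/(1447/192) = -2568/7235.

α = 1.838, β = -0.355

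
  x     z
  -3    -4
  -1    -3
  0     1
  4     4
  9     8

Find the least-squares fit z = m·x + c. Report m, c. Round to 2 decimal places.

Compute the Gram sums: Σx·x = 107, Σx = 9, Σ1 = 5.
Moment sums: Σx·z = 103, Σz = 6.
So MᵀM·[m, c]ᵀ = Mᵀz: [[107, 9]; [9, 5]]·[m, c]ᵀ = [103, 6]ᵀ.
Determinant 107·5 − 9² = 454.
m = (103·5 − 9·6)/454 = 461/454; c = (107·6 − 9·103)/454 = -285/454.

m = 1.02, c = -0.63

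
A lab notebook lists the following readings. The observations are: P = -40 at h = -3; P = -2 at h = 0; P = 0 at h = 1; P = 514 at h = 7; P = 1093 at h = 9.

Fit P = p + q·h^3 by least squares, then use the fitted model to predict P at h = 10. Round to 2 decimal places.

AᵀA·[p, q]ᵀ = AᵀP reads: 5·p + 1046·q = 1565;  1046·p + 649820·q = 974179.
(Σ1 = 5, Σh^3 = 1046, Σh^3·h^3 = 649820, ΣP = 1565, Σh^3·P = 974179.)
Eliminating q: 649820·(row 1) − 1046·(row 2) gives 2154984·p = 649820·1565 − 1046·974179 = -2022934, so p = -1011467/1077492.
Then q = (974179 − 1046·(-1011467/1077492))/649820 = 3233905/2154984.
At h = 10: P̂ = (-1011467/1077492)·(1) + (3233905/2154984)·(1000) = 538647011/359164.

P̂ = 1499.72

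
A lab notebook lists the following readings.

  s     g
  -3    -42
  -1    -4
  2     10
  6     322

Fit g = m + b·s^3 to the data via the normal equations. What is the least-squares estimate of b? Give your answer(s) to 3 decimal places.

b = 1.500

Compute the Gram sums: Σ1 = 4, Σs^3 = 196, Σs^3·s^3 = 47450.
Right-hand side: Σg = 286, Σs^3·g = 70770.
det = 4·47450 − 196² = 151384.
m = (286·47450 − 196·70770)/151384 = -75055/37846; b = (4·70770 − 196·286)/151384 = 28378/18923.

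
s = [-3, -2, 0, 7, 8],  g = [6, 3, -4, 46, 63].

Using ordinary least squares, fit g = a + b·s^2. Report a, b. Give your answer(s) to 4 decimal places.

a = -2.8452, b = 1.0177

Compute the Gram sums: Σ1 = 5, Σs^2 = 126, Σs^2·s^2 = 6594.
Right-hand side: Σg = 114, Σs^2·g = 6352.
So XᵀX·[a, b]ᵀ = Xᵀg: [[5, 126]; [126, 6594]]·[a, b]ᵀ = [114, 6352]ᵀ.
Eliminating b: 6594·(row 1) − 126·(row 2) gives 17094·a = 6594·114 − 126·6352 = -48636, so a = -1158/407.
Then b = (6352 − 126·(-1158/407))/6594 = 8698/8547.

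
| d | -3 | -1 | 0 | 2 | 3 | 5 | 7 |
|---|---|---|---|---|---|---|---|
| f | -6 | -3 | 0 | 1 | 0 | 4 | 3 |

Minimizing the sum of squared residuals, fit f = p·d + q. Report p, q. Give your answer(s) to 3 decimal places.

Sums needed: Σd·d = 97, Σd = 13, Σ1 = 7.
For Mᵀf: Σd·f = 64, Σf = -1.
Δ = 97·7 − 13² = 510.
p = (64·7 − 13·(-1))/510 = 461/510; q = (97·(-1) − 13·64)/510 = -929/510.

p = 0.904, q = -1.822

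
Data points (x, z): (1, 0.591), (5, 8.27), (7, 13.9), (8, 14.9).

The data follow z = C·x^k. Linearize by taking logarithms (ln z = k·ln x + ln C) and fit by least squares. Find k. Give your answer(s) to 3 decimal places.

k = 1.589

Taking logs, ln z = k·ln x + ln C, so regress ln z on ln x.
Over the data: Σln x = 5.6348, Σ(ln x)² = 10.7009, Σln z = 6.9199, Σln x·ln z = 14.1389.
Normal system: [[10.7009, 5.6348]; [5.6348, 4]]·[k, ln C]ᵀ = [14.1389, 6.9199]ᵀ.
Δ = 10.7009·4 − (5.6348)² = 11.0529; k = (14.1389·4 − 5.6348·6.9199)/11.0529 = 1.58901, ln C = (10.7009·6.9199 − 5.6348·14.1389)/11.0529 = -0.50845.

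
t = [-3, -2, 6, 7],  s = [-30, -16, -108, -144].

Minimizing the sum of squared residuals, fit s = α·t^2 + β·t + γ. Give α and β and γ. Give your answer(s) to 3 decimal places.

α = -2.778, β = -0.328, γ = -5.789

With design matrix M, MᵀM = [[3794, 524, 98]; [524, 98, 8]; [98, 8, 4]] and Mᵀs = [-11278, -1534, -298]ᵀ.
Solving the 3×3 system (Gaussian elimination) gives α = -25/9, β = -121/369, γ = -712/123.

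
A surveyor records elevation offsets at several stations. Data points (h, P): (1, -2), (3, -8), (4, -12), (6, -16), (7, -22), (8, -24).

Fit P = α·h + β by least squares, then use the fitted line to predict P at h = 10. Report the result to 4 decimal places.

P̂ = -30.3158

Sums needed: Σh·h = 175, Σh = 29, Σ1 = 6.
Moment sums: Σh·P = -516, ΣP = -84.
Normal equations: [[175, 29]; [29, 6]]·[α, β]ᵀ = [-516, -84]ᵀ.
Determinant 175·6 − 29² = 209.
α = ((-516)·6 − 29·(-84))/209 = -60/19; β = (175·(-84) − 29·(-516))/209 = 24/19.
At h = 10: P̂ = (-60/19)·(10) + (24/19)·(1) = -576/19.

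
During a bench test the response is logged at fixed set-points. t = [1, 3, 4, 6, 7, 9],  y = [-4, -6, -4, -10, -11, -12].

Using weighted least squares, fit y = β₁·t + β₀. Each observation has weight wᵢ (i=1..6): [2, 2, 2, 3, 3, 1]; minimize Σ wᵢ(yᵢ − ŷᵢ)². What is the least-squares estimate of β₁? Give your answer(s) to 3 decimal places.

Setting ∂/∂β₁ … = 0 gives: 388·β₁ + 64·β₀ = -595;  64·β₁ + 13·β₀ = -103.
(Σwᵢ·t·t = 388, Σwᵢ·t = 64, Σwᵢ·1 = 13, Σwᵢ·t·y = -595, Σwᵢ·y = -103.)
det = 388·13 − 64² = 948.
β₁ = ((-595)·13 − 64·(-103))/948 = -381/316; β₀ = (388·(-103) − 64·(-595))/948 = -157/79.

β₁ = -1.206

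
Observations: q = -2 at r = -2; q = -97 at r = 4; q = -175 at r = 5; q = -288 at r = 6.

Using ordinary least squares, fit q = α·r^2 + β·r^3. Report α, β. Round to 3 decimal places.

α = -2.240, β = -0.958

Setting ∂/∂α … = 0 gives: 2193·α + 11893·β = -16303;  11893·α + 66441·β = -90275.
(Σr^2·r^2 = 2193, Σr^2·r^3 = 11893, Σr^3·r^3 = 66441, Σr^2·q = -16303, Σr^3·q = -90275.)
Determinant 2193·66441 − 11893² = 4261664.
α = ((-16303)·66441 − 11893·(-90275))/4261664 = -1193381/532708; β = (2193·(-90275) − 11893·(-16303))/4261664 = -510187/532708.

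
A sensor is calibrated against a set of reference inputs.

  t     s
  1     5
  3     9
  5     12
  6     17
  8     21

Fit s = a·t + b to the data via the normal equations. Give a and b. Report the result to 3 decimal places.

a = 2.315, b = 2.151

From the data, Σt·t = 135, Σt = 23, Σ1 = 5.
Right-hand side: Σt·s = 362, Σs = 64.
Determinant 135·5 − 23² = 146.
a = (362·5 − 23·64)/146 = 169/73; b = (135·64 − 23·362)/146 = 157/73.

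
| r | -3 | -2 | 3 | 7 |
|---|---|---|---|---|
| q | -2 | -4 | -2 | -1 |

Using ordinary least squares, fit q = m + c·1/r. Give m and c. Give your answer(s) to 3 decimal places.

m = -2.046, c = 2.287

MᵀM·[m, c]ᵀ = Mᵀq reads: 4·m + (-5/14)·c = -9;  (-5/14)·m + (869/1764)·c = 13/7.
Eliminating c: (869/1764)·(row 1) − (-5/14)·(row 2) gives (3251/1764)·m = (869/1764)·(-9) − (-5/14)·(13/7) = -739/196, so m = -6651/3251.
Then c = ((13/7) − (-5/14)·(-6651/3251))/(869/1764) = 7434/3251.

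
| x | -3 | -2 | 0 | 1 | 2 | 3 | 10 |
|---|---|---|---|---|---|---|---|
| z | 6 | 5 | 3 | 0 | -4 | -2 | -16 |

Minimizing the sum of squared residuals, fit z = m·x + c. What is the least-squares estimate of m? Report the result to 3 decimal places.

m = -1.727

The normal equations are: 127·m + 11·c = -202;  11·m + 7·c = -8.
(Σx·x = 127, Σx = 11, Σ1 = 7, Σx·z = -202, Σz = -8.)
Eliminating c: 7·(row 1) − 11·(row 2) gives 768·m = 7·(-202) − 11·(-8) = -1326, so m = -221/128.
Then c = ((-8) − 11·(-221/128))/7 = 201/128.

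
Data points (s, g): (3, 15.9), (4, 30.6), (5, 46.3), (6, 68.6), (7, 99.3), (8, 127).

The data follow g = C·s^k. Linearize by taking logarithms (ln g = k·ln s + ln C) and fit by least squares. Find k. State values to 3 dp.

k = 2.116

Let Y = ln g. Fitting Y = k·ln s + ln C by least squares:
Over the data: Σln s = 9.9115, Σ(ln s)² = 17.0401, Σln g = 23.6931, Σln s·ln g = 40.5509.
Normal system: [[17.0401, 9.9115]; [9.9115, 6]]·[k, ln C]ᵀ = [40.5509, 23.6931]ᵀ.
Δ = 17.0401·6 − (9.9115)² = 4.0036; k = (40.5509·6 − 9.9115·23.6931)/4.0036 = 2.11621, ln C = (17.0401·23.6931 − 9.9115·40.5509)/4.0036 = 0.45307.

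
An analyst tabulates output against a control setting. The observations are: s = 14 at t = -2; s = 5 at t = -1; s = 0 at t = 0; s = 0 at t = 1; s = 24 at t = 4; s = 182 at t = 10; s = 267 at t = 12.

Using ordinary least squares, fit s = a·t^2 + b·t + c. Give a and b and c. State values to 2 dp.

AᵀA·[a, b, c]ᵀ = Aᵀs reads: 31010·a + 2784·b + 266·c = 57093;  2784·a + 266·b + 24·c = 5087;  266·a + 24·b + 7·c = 492.
Row-reducing yields a = 344505/167806, b = -404699/167806, c = 45357/83903.

a = 2.05, b = -2.41, c = 0.54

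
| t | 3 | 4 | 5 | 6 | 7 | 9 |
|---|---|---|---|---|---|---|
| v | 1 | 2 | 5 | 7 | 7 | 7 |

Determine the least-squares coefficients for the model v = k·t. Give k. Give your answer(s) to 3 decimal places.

k = 0.880

The normal system MᵀM·[k]ᵀ = Mᵀv is [[216]]·[k]ᵀ = [190]ᵀ.
Hence k = 190 / 216 ≈ 0.87963.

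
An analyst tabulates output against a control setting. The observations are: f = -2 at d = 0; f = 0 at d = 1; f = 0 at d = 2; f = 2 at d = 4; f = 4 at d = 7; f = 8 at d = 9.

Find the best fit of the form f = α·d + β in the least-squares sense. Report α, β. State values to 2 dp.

AᵀA·[α, β]ᵀ = Aᵀf reads: 151·α + 23·β = 108;  23·α + 6·β = 12.
(Σd·d = 151, Σd = 23, Σ1 = 6, Σd·f = 108, Σf = 12.)
Δ = 151·6 − 23² = 377.
α = (108·6 − 23·12)/377 = 372/377; β = (151·12 − 23·108)/377 = -672/377.

α = 0.99, β = -1.78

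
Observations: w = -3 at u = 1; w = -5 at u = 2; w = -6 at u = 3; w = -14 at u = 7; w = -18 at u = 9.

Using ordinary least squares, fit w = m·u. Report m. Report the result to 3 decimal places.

m = -2.021

Normal-equation sums: Σu·u = 144.
Right-hand side: Σu·w = -291.
Hence m = -291 / 144 ≈ -2.02083.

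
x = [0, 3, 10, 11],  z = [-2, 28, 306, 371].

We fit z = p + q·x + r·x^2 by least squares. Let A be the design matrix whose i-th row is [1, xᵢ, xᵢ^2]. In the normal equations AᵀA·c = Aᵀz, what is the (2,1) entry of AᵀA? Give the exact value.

Row 2 ↔ basis x, column 1 ↔ basis 1, so (AᵀA)_{2,1} = Σᵢ x = (0)·(1) + (3)·(1) + (10)·(1) + (11)·(1) = 24.

24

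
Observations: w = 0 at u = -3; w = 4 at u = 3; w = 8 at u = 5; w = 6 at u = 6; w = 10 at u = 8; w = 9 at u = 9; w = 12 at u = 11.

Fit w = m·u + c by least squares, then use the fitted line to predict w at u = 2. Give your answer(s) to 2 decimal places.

ŵ = 3.98

Setting ∂/∂m … = 0 gives: 345·m + 39·c = 381;  39·m + 7·c = 49.
det = 345·7 − 39² = 894.
m = (381·7 − 39·49)/894 = 126/149; c = (345·49 − 39·381)/894 = 341/149.
At u = 2: ŵ = (126/149)·(2) + (341/149)·(1) = 593/149.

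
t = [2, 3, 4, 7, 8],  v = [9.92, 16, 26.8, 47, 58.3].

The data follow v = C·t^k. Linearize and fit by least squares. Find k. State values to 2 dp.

Taking logs, ln v = k·ln t + ln C, so regress ln v on ln t.
AᵀA = [[11.7199, 7.2034]; [7.2034, 5]], rhs = [25.1414, 16.2713]ᵀ  (here Σln t = 7.2034, Σ(ln t)² = 11.7199, Σln v = 16.2713, Σln t·ln v = 25.1414).
Slope k = (n·Σln t·ln v − Σln t·Σln v)/(n·Σ(ln t)² − (Σln t)²) = (5·25.1414 − 7.2034·16.2713)/6.7102 = 1.26645; ln C = (Σln v − k·Σln t)/n = 1.42971.

k = 1.27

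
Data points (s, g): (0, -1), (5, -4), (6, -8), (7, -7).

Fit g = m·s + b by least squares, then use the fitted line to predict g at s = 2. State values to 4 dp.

ĝ = -2.6724

Setting ∂/∂m … = 0 gives: 110·m + 18·b = -117;  18·m + 4·b = -20.
Determinant 110·4 − 18² = 116.
m = ((-117)·4 − 18·(-20))/116 = -27/29; b = (110·(-20) − 18·(-117))/116 = -47/58.
At s = 2: ĝ = (-27/29)·(2) + (-47/58)·(1) = -155/58.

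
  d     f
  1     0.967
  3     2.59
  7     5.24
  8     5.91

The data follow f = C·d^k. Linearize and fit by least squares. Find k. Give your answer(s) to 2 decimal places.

k = 0.87

Taking logs, ln f = k·ln d + ln C, so regress ln f on ln d.
XᵀX = [[9.3176, 5.1240]; [5.1240, 4]], rhs = [7.9630, 4.3511]ᵀ  (here Σln d = 5.1240, Σ(ln d)² = 9.3176, Σln f = 4.3511, Σln d·ln f = 7.9630).
Solving (det = 11.0154): k = 0.86763, ln C = -0.02366.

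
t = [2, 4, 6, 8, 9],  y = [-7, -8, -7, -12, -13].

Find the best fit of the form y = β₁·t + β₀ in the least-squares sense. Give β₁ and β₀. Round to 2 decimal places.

β₁ = -0.87, β₀ = -4.38

The normal system MᵀM·[β₁, β₀]ᵀ = Mᵀy is [[201, 29]; [29, 5]]·[β₁, β₀]ᵀ = [-301, -47]ᵀ.
Δ = 201·5 − 29² = 164.
β₁ = ((-301)·5 − 29·(-47))/164 = -71/82; β₀ = (201·(-47) − 29·(-301))/164 = -359/82.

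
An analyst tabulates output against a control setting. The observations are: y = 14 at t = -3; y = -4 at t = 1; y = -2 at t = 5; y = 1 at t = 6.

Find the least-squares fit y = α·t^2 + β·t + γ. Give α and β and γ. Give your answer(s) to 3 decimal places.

From the data, Σt^2·t^2 = 2003, Σt^2·t = 315, Σt^2 = 71, Σt·t = 71, Σt = 9, Σ1 = 4.
Moment sums: Σt^2·y = 108, Σt·y = -50, Σy = 9.
Row-reducing yields α = 1035/1699, β = -5518/1699, γ = -2133/1699.

α = 0.609, β = -3.248, γ = -1.255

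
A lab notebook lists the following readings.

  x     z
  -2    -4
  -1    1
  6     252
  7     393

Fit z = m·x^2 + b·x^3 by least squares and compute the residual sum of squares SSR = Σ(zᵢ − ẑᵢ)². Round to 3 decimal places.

The normal system MᵀM·[m, b]ᵀ = Mᵀz is [[3714, 24550]; [24550, 164370]]·[m, b]ᵀ = [28314, 189262]ᵀ.
Eliminating b: 164370·(row 1) − 24550·(row 2) gives 7767680·m = 164370·28314 − 24550·189262 = 7590080, so m = 23719/24274.
Then b = (189262 − 24550·(23719/24274))/164370 = 122037/121370.
Residuals: 8218/60685, 62406/60685, -22086/60685, 14282/60685; SSR = 76688/60685.

SSR = 1.264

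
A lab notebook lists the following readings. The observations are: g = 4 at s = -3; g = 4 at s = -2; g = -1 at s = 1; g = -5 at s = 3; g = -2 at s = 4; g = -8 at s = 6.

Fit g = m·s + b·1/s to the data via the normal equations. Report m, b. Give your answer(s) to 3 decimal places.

XᵀX·[m, b]ᵀ = Xᵀg reads: 75·m + 6·b = -92;  6·m + (25/16)·b = -47/6.
(Σs·s = 75, Σs·1/s = 6, Σ1/s·1/s = 25/16, Σs·g = -92, Σ1/s·g = -47/6.)
det = 75·(25/16) − 6² = 1299/16.
m = ((-92)·(25/16) − 6·(-47/6))/(1299/16) = -516/433; b = (75·(-47/6) − 6·(-92))/(1299/16) = -568/1299.

m = -1.192, b = -0.437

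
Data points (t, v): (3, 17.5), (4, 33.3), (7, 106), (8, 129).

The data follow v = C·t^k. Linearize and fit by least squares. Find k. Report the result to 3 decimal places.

k = 2.053

Let Y = ln v. Fitting Y = k·ln t + ln C by least squares:
XᵀX = [[11.2394, 6.5103]; [6.5103, 4]], rhs = [27.1845, 15.8910]ᵀ  (here Σln t = 6.5103, Σ(ln t)² = 11.2394, Σln v = 15.8910, Σln t·ln v = 27.1845).
Δ = 11.2394·4 − (6.5103)² = 2.5742; k = (27.1845·4 − 6.5103·15.8910)/2.5742 = 2.05251, ln C = (11.2394·15.8910 − 6.5103·27.1845)/2.5742 = 0.63216.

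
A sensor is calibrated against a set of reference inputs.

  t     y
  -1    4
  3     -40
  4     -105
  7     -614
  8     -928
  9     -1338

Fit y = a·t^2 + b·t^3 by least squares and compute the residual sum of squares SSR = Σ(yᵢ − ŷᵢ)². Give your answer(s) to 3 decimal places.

Sums needed: Σt^2·t^2 = 13396, Σt^2·t^3 = 109890, Σt^3·t^3 = 916060.
And Σt^2·y = -199892, Σt^3·y = -1668944.
det = 13396·916060 − 109890² = 195727660.
a = ((-199892)·916060 − 109890·(-1668944))/195727660 = 14359532/9786383; b = (13396·(-1668944) − 109890·(-199892))/195727660 = -97760486/48931915.
Residuals: 26169514/48931915, 36077582/48931915, -29942531/48931915, -30434452/48931915, 49501472/48931915, -19118436/48931915; SSR = 135395411/48931915.

SSR = 2.767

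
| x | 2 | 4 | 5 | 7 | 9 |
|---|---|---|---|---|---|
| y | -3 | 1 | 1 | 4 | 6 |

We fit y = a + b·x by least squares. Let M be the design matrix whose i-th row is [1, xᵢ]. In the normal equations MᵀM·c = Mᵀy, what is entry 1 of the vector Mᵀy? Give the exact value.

9

Entry 1 ↔ basis 1, so (Mᵀy)_{1} = Σᵢ yᵢ = (1)·(-3) + (1)·(1) + (1)·(1) + (1)·(4) + (1)·(6) = 9.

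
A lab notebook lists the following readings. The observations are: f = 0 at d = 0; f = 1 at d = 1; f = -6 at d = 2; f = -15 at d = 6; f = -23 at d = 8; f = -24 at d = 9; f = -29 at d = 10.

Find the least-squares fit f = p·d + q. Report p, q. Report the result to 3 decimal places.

p = -2.948, q = 1.445

Compute the Gram sums: Σd·d = 286, Σd = 36, Σ1 = 7.
Moment sums: Σd·f = -791, Σf = -96.
Δ = 286·7 − 36² = 706.
p = ((-791)·7 − 36·(-96))/706 = -2081/706; q = (286·(-96) − 36·(-791))/706 = 510/353.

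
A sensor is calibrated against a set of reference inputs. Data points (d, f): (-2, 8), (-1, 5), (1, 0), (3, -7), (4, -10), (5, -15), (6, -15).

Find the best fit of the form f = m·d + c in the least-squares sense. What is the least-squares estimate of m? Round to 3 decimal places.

With design matrix A, AᵀA = [[92, 16]; [16, 7]] and Aᵀf = [-247, -34]ᵀ.
det = 92·7 − 16² = 388.
m = ((-247)·7 − 16·(-34))/388 = -1185/388; c = (92·(-34) − 16·(-247))/388 = 206/97.

m = -3.054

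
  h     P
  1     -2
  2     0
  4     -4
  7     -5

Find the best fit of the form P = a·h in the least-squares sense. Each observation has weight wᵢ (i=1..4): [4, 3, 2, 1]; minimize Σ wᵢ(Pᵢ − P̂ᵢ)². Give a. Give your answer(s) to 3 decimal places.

a = -0.773

With design matrix A, AᵀWA = [[97]] and AᵀWP = [-75]ᵀ.
a = (-75)/97 = -0.773196.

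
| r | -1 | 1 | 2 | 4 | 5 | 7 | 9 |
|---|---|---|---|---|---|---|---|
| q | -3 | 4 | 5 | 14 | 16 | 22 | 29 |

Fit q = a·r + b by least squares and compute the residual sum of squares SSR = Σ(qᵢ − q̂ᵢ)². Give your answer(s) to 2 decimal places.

SSR = 4.22

Sums needed: Σr·r = 177, Σr = 27, Σ1 = 7.
For Xᵀq: Σr·q = 568, Σq = 87.
Normal equations: [[177, 27]; [27, 7]]·[a, b]ᵀ = [568, 87]ᵀ.
Determinant 177·7 − 27² = 510.
a = (568·7 − 27·87)/510 = 1627/510; b = (177·87 − 27·568)/510 = 21/170.
Residuals: 1/15, 35/51, -767/510, 569/510, -19/255, -116/255, 14/85; SSR = 2153/510.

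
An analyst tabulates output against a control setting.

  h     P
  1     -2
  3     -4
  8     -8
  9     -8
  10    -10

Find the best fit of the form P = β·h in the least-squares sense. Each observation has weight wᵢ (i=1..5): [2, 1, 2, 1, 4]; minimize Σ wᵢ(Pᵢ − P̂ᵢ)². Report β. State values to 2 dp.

β = -0.99

Setting ∂/∂β … = 0 gives: 620·β = -616.
β = (-616)/620 = -0.993548.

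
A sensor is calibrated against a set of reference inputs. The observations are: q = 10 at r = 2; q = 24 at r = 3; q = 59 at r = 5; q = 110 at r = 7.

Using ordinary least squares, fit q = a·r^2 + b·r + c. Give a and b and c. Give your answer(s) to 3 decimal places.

The normal system MᵀM·[a, b, c]ᵀ = Mᵀq is [[3123, 503, 87]; [503, 87, 17]; [87, 17, 4]]·[a, b, c]ᵀ = [7121, 1157, 203]ᵀ.
Row-reducing yields a = 701/398, b = 1607/398, c = -939/199.

a = 1.761, b = 4.038, c = -4.719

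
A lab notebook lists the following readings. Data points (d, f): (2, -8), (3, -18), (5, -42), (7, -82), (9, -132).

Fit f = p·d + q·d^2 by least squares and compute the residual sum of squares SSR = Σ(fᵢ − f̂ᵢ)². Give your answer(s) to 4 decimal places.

SSR = 2.9324

Sums needed: Σd·d = 168, Σd·d^2 = 1232, Σd^2·d^2 = 9684.
And Σd·f = -2042, Σd^2·f = -15954.
So XᵀX·[p, q]ᵀ = Xᵀf: [[168, 1232]; [1232, 9684]]·[p, q]ᵀ = [-2042, -15954]ᵀ.
Δ = 168·9684 − 1232² = 109088.
p = ((-2042)·9684 − 1232·(-15954))/109088 = -14925/13636; q = (168·(-15954) − 1232·(-2042))/109088 = -1469/974.
Residuals: 1513/6818, -15579/13636, 16063/13636, -849/1948, 219/13636; SSR = 19993/6818.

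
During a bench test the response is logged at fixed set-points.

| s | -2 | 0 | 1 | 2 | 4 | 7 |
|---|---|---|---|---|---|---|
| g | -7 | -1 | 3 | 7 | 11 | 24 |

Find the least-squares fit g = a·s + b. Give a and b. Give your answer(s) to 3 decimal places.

Entries of AᵀA: Σs·s = 74, Σs = 12, Σ1 = 6.
Right-hand side: Σs·g = 243, Σg = 37.
Normal equations: [[74, 12]; [12, 6]]·[a, b]ᵀ = [243, 37]ᵀ.
Δ = 74·6 − 12² = 300.
a = (243·6 − 12·37)/300 = 169/50; b = (74·37 − 12·243)/300 = -89/150.

a = 3.380, b = -0.593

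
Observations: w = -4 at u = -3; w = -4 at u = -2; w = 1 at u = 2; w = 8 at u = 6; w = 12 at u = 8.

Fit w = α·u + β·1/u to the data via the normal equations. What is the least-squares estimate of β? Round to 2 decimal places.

β = -0.97

AᵀA·[α, β]ᵀ = Aᵀw reads: 117·α + 5·β = 166;  5·α + (377/576)·β = 20/3.
Eliminating β: (377/576)·(row 1) − 5·(row 2) gives (3301/64)·α = (377/576)·166 − 5·(20/3) = 21691/288, so α = 43382/29709.
Then β = ((20/3) − 5·(43382/29709))/(377/576) = -3200/3301.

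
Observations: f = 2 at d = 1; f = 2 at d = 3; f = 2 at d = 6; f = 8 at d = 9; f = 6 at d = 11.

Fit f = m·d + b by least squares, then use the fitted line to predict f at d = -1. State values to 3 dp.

From the data, Σd·d = 248, Σd = 30, Σ1 = 5.
Moment sums: Σd·f = 158, Σf = 20.
det = 248·5 − 30² = 340.
m = (158·5 − 30·20)/340 = 19/34; b = (248·20 − 30·158)/340 = 11/17.
At d = -1: f̂ = (19/34)·(-1) + (11/17)·(1) = 3/34.

f̂ = 0.088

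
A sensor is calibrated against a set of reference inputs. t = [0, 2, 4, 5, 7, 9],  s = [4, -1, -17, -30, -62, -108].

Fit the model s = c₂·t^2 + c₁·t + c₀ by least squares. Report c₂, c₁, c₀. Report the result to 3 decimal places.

c₂ = -1.432, c₁ = 0.495, c₀ = 3.871

From the data, Σt^2·t^2 = 9859, Σt^2·t = 1269, Σt^2 = 175, Σt·t = 175, Σt = 27, Σ1 = 6.
Moment sums: Σt^2·s = -12812, Σt·s = -1626, Σs = -214.
AᵀA·[c₂, c₁, c₀]ᵀ = Aᵀs becomes [[9859, 1269, 175]; [1269, 175, 27]; [175, 27, 6]]·[c₂, c₁, c₀]ᵀ = [-12812, -1626, -214]ᵀ.
Solving the 3×3 system (Gaussian elimination) gives c₂ = -905/632, c₁ = 33483/67624, c₀ = 130879/33812.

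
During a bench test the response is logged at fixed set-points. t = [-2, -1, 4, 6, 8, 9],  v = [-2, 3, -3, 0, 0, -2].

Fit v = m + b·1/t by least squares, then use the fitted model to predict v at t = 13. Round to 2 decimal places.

v̂ = -1.28

The normal equations are: 6·m + (-61/72)·b = -4;  (-61/72)·m + (7093/5184)·b = -107/36.
(Σ1 = 6, Σ1/t = -61/72, Σ1/t·1/t = 7093/5184, Σv = -4, Σ1/t·v = -107/36.)
Eliminating b: (7093/5184)·(row 1) − (-61/72)·(row 2) gives (38837/5184)·m = (7093/5184)·(-4) − (-61/72)·(-107/36) = -20713/2592, so m = -41426/38837.
Then b = ((-107/36) − (-61/72)·(-41426/38837))/(7093/5184) = -110016/38837.
At t = 13: v̂ = (-41426/38837)·(1) + (-110016/38837)·(1/13) = -648554/504881.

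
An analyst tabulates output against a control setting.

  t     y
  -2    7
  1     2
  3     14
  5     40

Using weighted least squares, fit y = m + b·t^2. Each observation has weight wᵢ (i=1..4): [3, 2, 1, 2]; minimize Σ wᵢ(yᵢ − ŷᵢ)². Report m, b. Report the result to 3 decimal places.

m = 0.475, b = 1.578

With design matrix M, MᵀWM = [[8, 73]; [73, 1381]] and MᵀWy = [119, 2214]ᵀ.
Δ = 8·1381 − 73² = 5719.
m = (119·1381 − 73·2214)/5719 = 143/301; b = (8·2214 − 73·119)/5719 = 475/301.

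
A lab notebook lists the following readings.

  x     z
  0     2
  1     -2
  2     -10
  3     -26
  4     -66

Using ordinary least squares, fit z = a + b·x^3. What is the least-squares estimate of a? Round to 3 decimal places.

Forming AᵀA = [[5, 100]; [100, 4890]] and Aᵀz = [-102, -5008]ᵀ gives AᵀA·[a, b]ᵀ = Aᵀz.
Δ = 5·4890 − 100² = 14450.
a = ((-102)·4890 − 100·(-5008))/14450 = 202/1445; b = (5·(-5008) − 100·(-102))/14450 = -1484/1445.

a = 0.140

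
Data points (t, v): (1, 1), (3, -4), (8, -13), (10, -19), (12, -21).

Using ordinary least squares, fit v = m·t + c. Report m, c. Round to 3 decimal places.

m = -2.030, c = 2.604

Forming XᵀX = [[318, 34]; [34, 5]] and Xᵀv = [-557, -56]ᵀ gives XᵀX·[m, c]ᵀ = Xᵀv.
Determinant 318·5 − 34² = 434.
m = ((-557)·5 − 34·(-56))/434 = -881/434; c = (318·(-56) − 34·(-557))/434 = 565/217.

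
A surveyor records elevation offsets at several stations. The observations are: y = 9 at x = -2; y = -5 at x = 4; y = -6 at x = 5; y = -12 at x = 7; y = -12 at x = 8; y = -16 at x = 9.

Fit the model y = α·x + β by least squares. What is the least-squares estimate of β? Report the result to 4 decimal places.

The normal system MᵀM·[α, β]ᵀ = Mᵀy is [[239, 31]; [31, 6]]·[α, β]ᵀ = [-392, -42]ᵀ.
Eliminating β: 6·(row 1) − 31·(row 2) gives 473·α = 6·(-392) − 31·(-42) = -1050, so α = -1050/473.
Then β = ((-42) − 31·(-1050/473))/6 = 2114/473.

β = 4.4693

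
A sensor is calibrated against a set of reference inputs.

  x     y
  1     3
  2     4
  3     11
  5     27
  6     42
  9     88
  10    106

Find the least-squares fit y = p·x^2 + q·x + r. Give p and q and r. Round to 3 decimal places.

p = 0.998, q = 0.705, r = 0.016

Normal-equation sums: Σx^2·x^2 = 18580, Σx^2·x = 2106, Σx^2 = 256, Σx·x = 256, Σx = 36, Σ1 = 7.
For Aᵀy: Σx^2·y = 20033, Σx·y = 2283, Σy = 281.
AᵀA·[p, q, r]ᵀ = Aᵀy becomes [[18580, 2106, 256]; [2106, 256, 36]; [256, 36, 7]]·[p, q, r]ᵀ = [20033, 2283, 281]ᵀ.
Solving the 3×3 system (Gaussian elimination) gives p = 34865/34934, q = 24645/34934, r = 271/17467.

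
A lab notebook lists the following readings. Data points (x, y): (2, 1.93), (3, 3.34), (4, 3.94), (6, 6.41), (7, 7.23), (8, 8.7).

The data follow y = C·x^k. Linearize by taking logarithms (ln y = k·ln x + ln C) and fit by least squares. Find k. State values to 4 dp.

k = 1.0484

With ln yᵢ as the transformed response and ln xᵢ as the regressor:
XᵀX = [[14.9303, 8.9952]; [8.9952, 6]], rhs = [15.3583, 9.2341]ᵀ  (here Σln x = 8.9952, Σ(ln x)² = 14.9303, Σln y = 9.2341, Σln x·ln y = 15.3583).
Slope k = (n·Σln x·ln y − Σln x·Σln y)/(n·Σ(ln x)² − (Σln x)²) = (6·15.3583 − 8.9952·9.2341)/8.6686 = 1.04836; ln C = (Σln y − k·Σln x)/n = -0.03268.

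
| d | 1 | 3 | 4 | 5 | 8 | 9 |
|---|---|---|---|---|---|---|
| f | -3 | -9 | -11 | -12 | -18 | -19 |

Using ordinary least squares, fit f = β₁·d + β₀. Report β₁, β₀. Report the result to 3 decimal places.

β₁ = -1.935, β₀ = -2.326

Normal-equation sums: Σd·d = 196, Σd = 30, Σ1 = 6.
Right-hand side: Σd·f = -449, Σf = -72.
Determinant 196·6 − 30² = 276.
β₁ = ((-449)·6 − 30·(-72))/276 = -89/46; β₀ = (196·(-72) − 30·(-449))/276 = -107/46.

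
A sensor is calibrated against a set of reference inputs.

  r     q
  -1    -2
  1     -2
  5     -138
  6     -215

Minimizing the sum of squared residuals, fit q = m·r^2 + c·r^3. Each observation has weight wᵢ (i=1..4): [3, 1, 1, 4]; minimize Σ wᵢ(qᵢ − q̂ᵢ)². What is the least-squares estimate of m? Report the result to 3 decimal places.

Entries of MᵀWM: Σwᵢ·r^2·r^2 = 5813, Σwᵢ·r^2·r^3 = 34227, Σwᵢ·r^3·r^3 = 202253.
And Σwᵢ·r^2·q = -34418, Σwᵢ·r^3·q = -203006.
MᵀWM·[m, c]ᵀ = MᵀWq becomes [[5813, 34227]; [34227, 202253]]·[m, c]ᵀ = [-34418, -203006]ᵀ.
det = 5813·202253 − 34227² = 4209160.
m = ((-34418)·202253 − 34227·(-203006))/4209160 = -1607174/526145; c = (5813·(-203006) − 34227·(-34418))/4209160 = -256124/526145.

m = -3.055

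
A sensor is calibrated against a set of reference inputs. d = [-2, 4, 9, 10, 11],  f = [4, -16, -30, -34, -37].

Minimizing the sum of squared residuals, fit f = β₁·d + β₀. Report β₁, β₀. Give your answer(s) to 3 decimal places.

β₁ = -3.121, β₀ = -2.625

Sums needed: Σd·d = 322, Σd = 32, Σ1 = 5.
Moment sums: Σd·f = -1089, Σf = -113.
So AᵀA·[β₁, β₀]ᵀ = Aᵀf: [[322, 32]; [32, 5]]·[β₁, β₀]ᵀ = [-1089, -113]ᵀ.
Eliminating β₀: 5·(row 1) − 32·(row 2) gives 586·β₁ = 5·(-1089) − 32·(-113) = -1829, so β₁ = -1829/586.
Then β₀ = ((-113) − 32·(-1829/586))/5 = -769/293.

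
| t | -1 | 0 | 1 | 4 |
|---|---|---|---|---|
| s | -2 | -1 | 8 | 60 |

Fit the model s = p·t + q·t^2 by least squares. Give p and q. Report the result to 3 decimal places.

p = 4.883, q = 2.533

With design matrix X, XᵀX = [[18, 64]; [64, 258]] and Xᵀs = [250, 966]ᵀ.
det = 18·258 − 64² = 548.
p = (250·258 − 64·966)/548 = 669/137; q = (18·966 − 64·250)/548 = 347/137.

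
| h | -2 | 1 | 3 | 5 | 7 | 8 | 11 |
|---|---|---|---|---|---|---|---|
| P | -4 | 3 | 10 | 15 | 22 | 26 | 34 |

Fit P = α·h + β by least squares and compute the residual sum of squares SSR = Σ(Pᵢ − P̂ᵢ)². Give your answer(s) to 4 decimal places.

Setting ∂/∂α … = 0 gives: 273·α + 33·β = 852;  33·α + 7·β = 106.
(Σh·h = 273, Σh = 33, Σ1 = 7, Σh·P = 852, ΣP = 106.)
Eliminating β: 7·(row 1) − 33·(row 2) gives 822·α = 7·852 − 33·106 = 2466, so α = 3.
Then β = (106 − 33·3)/7 = 1.
Residuals: 1, -1, 0, -1, 0, 1, 0; SSR = 4.

SSR = 4.0000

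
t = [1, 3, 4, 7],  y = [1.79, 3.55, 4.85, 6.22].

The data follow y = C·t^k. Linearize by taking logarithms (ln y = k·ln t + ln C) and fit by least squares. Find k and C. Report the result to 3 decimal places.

Let Y = ln y. Fitting Y = k·ln t + ln C by least squares:
AᵀA = [[6.9153, 4.4308]; [4.4308, 4]], rhs = [7.1375, 5.2559]ᵀ  (here Σln t = 4.4308, Σ(ln t)² = 6.9153, Σln y = 5.2559, Σln t·ln y = 7.1375).
Slope k = (n·Σln t·ln y − Σln t·Σln y)/(n·Σ(ln t)² − (Σln t)²) = (4·7.1375 − 4.4308·5.2559)/8.0292 = 0.65536; ln C = (Σln y − k·Σln t)/n = 0.58804, so C = exp(0.58804) = 1.80045.

k = 0.655, C = 1.800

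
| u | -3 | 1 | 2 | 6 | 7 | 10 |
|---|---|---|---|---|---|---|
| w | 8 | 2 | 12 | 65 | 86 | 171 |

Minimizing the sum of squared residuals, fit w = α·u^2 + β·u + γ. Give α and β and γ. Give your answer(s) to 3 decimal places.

α = 1.525, β = 1.792, γ = -0.116

From the data, Σu^2·u^2 = 13795, Σu^2·u = 1541, Σu^2 = 199, Σu·u = 199, Σu = 23, Σ1 = 6.
And Σu^2·w = 23776, Σu·w = 2704, Σw = 344.
Normal equations: [[13795, 1541, 199]; [1541, 199, 23]; [199, 23, 6]]·[α, β, γ]ᵀ = [23776, 2704, 344]ᵀ.
Solving the 3×3 system (Gaussian elimination) gives α = 31352/20559, β = 5264/2937, γ = -72/623.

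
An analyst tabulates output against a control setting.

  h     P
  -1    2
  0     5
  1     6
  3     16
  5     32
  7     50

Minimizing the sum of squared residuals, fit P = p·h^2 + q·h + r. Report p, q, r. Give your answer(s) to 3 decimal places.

From the data, Σh^2·h^2 = 3109, Σh^2·h = 495, Σh^2 = 85, Σh·h = 85, Σh = 15, Σ1 = 6.
Moment sums: Σh^2·P = 3402, Σh·P = 562, ΣP = 111.
XᵀX·[p, q, r]ᵀ = XᵀP becomes [[3109, 495, 85]; [495, 85, 15]; [85, 15, 6]]·[p, q, r]ᵀ = [3402, 562, 111]ᵀ.
Inverting the 3×3 Gram matrix, [p, q, r]ᵀ = [1959/3202, 37637/16010, 6333/1601]ᵀ.

p = 0.612, q = 2.351, r = 3.956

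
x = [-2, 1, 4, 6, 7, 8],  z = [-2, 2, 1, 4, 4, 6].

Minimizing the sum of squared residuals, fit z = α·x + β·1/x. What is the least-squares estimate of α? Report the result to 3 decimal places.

The normal equations are: 170·α + 6·β = 110;  6·α + (38845/28224)·β = 110/21.
Eliminating β: (38845/28224)·(row 1) − 6·(row 2) gives (2793793/14112)·α = (38845/28224)·110 − 6·(110/21) = 1692955/14112, so α = 1692955/2793793.
Then β = ((110/21) − 6·(1692955/2793793))/(38845/28224) = 3252480/2793793.

α = 0.606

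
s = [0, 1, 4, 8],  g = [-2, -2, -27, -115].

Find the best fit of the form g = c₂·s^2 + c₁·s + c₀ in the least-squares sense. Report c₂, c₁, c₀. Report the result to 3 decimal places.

The normal system MᵀM·[c₂, c₁, c₀]ᵀ = Mᵀg is [[4353, 577, 81]; [577, 81, 13]; [81, 13, 4]]·[c₂, c₁, c₀]ᵀ = [-7794, -1030, -146]ᵀ.
Row-reducing yields c₂ = -2633/1336, c₁ = 10833/6680, c₀ = -3109/1670.

c₂ = -1.971, c₁ = 1.622, c₀ = -1.862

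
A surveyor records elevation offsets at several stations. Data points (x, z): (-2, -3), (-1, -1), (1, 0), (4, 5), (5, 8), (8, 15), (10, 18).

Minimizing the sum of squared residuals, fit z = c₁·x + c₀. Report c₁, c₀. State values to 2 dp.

c₁ = 1.78, c₀ = -0.37

With design matrix A, AᵀA = [[211, 25]; [25, 7]] and Aᵀz = [367, 42]ᵀ.
Eliminating c₀: 7·(row 1) − 25·(row 2) gives 852·c₁ = 7·367 − 25·42 = 1519, so c₁ = 1519/852.
Then c₀ = (42 − 25·(1519/852))/7 = -313/852.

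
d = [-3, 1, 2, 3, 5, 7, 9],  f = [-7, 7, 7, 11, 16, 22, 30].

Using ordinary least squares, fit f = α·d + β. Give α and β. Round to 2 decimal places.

α = 2.97, β = 2.11

Normal-equation sums: Σd·d = 178, Σd = 24, Σ1 = 7.
For Aᵀf: Σd·f = 579, Σf = 86.
det = 178·7 − 24² = 670.
α = (579·7 − 24·86)/670 = 1989/670; β = (178·86 − 24·579)/670 = 706/335.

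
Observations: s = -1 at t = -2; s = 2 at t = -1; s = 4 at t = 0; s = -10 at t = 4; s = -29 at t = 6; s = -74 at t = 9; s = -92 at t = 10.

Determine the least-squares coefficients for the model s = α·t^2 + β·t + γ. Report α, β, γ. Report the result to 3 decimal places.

α = -1.021, β = 0.586, γ = 3.984

Normal-equation sums: Σt^2·t^2 = 18130, Σt^2·t = 2000, Σt^2 = 238, Σt·t = 238, Σt = 26, Σ1 = 7.
Moment sums: Σt^2·s = -16400, Σt·s = -1800, Σs = -200.
Solving the 3×3 system (Gaussian elimination) gives α = -34600/33873, β = 8500/14517, γ = 404800/101619.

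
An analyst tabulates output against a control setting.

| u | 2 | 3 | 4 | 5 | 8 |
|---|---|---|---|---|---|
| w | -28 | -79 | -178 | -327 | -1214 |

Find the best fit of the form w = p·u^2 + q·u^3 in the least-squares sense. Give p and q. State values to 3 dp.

Normal-equation sums: Σu^2·u^2 = 5074, Σu^2·u^3 = 37192, Σu^3·u^3 = 282658.
And Σu^2·w = -89542, Σu^3·w = -676192.
So AᵀA·[p, q]ᵀ = Aᵀw: [[5074, 37192]; [37192, 282658]]·[p, q]ᵀ = [-89542, -676192]ᵀ.
det = 5074·282658 − 37192² = 50961828.
p = ((-89542)·282658 − 37192·(-676192))/50961828 = -13402481/4246819; q = (5074·(-676192) − 37192·(-89542))/50961828 = -8396012/4246819.

p = -3.156, q = -1.977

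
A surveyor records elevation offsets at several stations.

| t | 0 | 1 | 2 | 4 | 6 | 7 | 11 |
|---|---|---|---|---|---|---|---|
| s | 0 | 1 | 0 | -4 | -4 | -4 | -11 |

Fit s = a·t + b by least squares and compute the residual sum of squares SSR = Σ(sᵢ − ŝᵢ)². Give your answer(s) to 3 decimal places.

Setting ∂/∂a … = 0 gives: 227·a + 31·b = -188;  31·a + 7·b = -22.
Determinant 227·7 − 31² = 628.
a = ((-188)·7 − 31·(-22))/628 = -317/314; b = (227·(-22) − 31·(-188))/628 = 417/314.
Residuals: -417/314, 107/157, 217/314, -405/314, 229/314, 273/157, -192/157; SSR = 1479/157.

SSR = 9.420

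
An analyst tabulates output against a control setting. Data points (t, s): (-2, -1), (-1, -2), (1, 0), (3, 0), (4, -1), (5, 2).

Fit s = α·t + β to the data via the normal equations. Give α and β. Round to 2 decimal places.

α = 0.34, β = -0.90

Forming AᵀA = [[56, 10]; [10, 6]] and Aᵀs = [10, -2]ᵀ gives AᵀA·[α, β]ᵀ = Aᵀs.
Determinant 56·6 − 10² = 236.
α = (10·6 − 10·(-2))/236 = 20/59; β = (56·(-2) − 10·10)/236 = -53/59.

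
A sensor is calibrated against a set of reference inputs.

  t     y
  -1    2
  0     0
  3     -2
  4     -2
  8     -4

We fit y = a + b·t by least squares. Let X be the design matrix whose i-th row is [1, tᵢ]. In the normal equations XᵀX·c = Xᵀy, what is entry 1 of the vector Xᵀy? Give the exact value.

-6

Entry 1 ↔ basis 1, so (Xᵀy)_{1} = Σᵢ yᵢ = (1)·(2) + (1)·(0) + (1)·(-2) + (1)·(-2) + (1)·(-4) = -6.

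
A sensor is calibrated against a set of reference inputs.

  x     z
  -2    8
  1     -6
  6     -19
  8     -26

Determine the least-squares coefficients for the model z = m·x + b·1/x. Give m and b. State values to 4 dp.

m = -3.1656, b = -2.9026

Compute the Gram sums: Σx·x = 105, Σx·1/x = 4, Σ1/x·1/x = 745/576.
For Aᵀz: Σx·z = -344, Σ1/x·z = -197/12.
So AᵀA·[m, b]ᵀ = Aᵀz: [[105, 4]; [4, 745/576]]·[m, b]ᵀ = [-344, -197/12]ᵀ.
Eliminating b: (745/576)·(row 1) − 4·(row 2) gives (23003/192)·m = (745/576)·(-344) − 4·(-197/12) = -27307/72, so m = -218456/69009.
Then b = ((-197/12) − 4·(-218456/69009))/(745/576) = -66768/23003.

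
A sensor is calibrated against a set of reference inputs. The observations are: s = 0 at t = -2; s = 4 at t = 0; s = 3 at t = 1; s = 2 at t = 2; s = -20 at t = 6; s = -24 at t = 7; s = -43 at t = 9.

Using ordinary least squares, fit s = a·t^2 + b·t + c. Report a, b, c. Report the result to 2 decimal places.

a = -0.59, b = 0.06, c = 3.28

The normal equations are: 10291·a + 1289·b + 175·c = -5368;  1289·a + 175·b + 23·c = -668;  175·a + 23·b + 7·c = -78.
Inverting the 3×3 Gram matrix, [a, b, c]ᵀ = [-26765/45747, 163/2691, 150268/45747]ᵀ.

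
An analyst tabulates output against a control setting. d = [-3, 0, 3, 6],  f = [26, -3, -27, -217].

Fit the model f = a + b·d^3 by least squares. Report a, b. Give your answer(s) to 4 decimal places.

a = -1.3700, b = -0.9978

Setting ∂/∂a … = 0 gives: 4·a + 216·b = -221;  216·a + 48114·b = -48303.
(Σ1 = 4, Σd^3 = 216, Σd^3·d^3 = 48114, Σf = -221, Σd^3·f = -48303.)
Δ = 4·48114 − 216² = 145800.
a = ((-221)·48114 − 216·(-48303))/145800 = -137/100; b = (4·(-48303) − 216·(-221))/145800 = -449/450.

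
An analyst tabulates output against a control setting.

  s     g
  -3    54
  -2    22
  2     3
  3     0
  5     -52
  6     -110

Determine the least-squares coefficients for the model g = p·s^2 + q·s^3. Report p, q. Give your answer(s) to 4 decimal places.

Entries of MᵀM: Σs^2·s^2 = 2115, Σs^2·s^3 = 10901, Σs^3·s^3 = 63867.
And Σs^2·g = -4674, Σs^3·g = -31870.
So MᵀM·[p, q]ᵀ = Mᵀg: [[2115, 10901]; [10901, 63867]]·[p, q]ᵀ = [-4674, -31870]ᵀ.
Eliminating q: 63867·(row 1) − 10901·(row 2) gives 16246904·p = 63867·(-4674) − 10901·(-31870) = 48900512, so p = 6112564/2030863.
Then q = ((-31870) − 10901·(6112564/2030863))/63867 = -2056722/2030863.

p = 3.0098, q = -1.0127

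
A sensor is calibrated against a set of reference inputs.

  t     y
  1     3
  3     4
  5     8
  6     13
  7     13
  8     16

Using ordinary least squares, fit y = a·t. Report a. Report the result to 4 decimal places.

a = 1.9130

The normal equations are: 184·a = 352.
(Σt·t = 184, Σt·y = 352.)
Hence a = 352 / 184 ≈ 1.91304.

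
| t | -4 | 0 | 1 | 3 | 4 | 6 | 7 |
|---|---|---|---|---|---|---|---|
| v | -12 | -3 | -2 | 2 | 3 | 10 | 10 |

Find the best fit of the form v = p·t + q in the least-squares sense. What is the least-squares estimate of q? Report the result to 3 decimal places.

Compute the Gram sums: Σt·t = 127, Σt = 17, Σ1 = 7.
For Aᵀv: Σt·v = 194, Σv = 8.
Normal equations: [[127, 17]; [17, 7]]·[p, q]ᵀ = [194, 8]ᵀ.
Δ = 127·7 − 17² = 600.
p = (194·7 − 17·8)/600 = 611/300; q = (127·8 − 17·194)/600 = -1141/300.

q = -3.803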